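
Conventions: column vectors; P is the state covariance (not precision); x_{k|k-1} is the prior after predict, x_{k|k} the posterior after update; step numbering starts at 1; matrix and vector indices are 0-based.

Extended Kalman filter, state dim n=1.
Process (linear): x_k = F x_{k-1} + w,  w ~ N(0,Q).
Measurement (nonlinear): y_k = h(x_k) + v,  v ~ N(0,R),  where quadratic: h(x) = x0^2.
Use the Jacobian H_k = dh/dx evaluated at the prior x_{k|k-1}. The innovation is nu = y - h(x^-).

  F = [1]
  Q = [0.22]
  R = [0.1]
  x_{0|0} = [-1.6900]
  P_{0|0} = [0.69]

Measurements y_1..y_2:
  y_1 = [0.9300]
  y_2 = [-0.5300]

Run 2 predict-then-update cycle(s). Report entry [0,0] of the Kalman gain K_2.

K[0,0] = -0.4089

step 1: x^-=[-1.6900]  P^-=[0.9100]  H_jac=[-3.3800]  S=[10.4962]  K=[-0.2930]  nu=[-1.9261]  x^+=[-1.1256]  P^+=[0.0087]
step 2: x^-=[-1.1256]  P^-=[0.2287]  H_jac=[-2.2512]  S=[1.2588]  K=[-0.4089]  nu=[-1.7969]  x^+=[-0.3908]  P^+=[0.0182]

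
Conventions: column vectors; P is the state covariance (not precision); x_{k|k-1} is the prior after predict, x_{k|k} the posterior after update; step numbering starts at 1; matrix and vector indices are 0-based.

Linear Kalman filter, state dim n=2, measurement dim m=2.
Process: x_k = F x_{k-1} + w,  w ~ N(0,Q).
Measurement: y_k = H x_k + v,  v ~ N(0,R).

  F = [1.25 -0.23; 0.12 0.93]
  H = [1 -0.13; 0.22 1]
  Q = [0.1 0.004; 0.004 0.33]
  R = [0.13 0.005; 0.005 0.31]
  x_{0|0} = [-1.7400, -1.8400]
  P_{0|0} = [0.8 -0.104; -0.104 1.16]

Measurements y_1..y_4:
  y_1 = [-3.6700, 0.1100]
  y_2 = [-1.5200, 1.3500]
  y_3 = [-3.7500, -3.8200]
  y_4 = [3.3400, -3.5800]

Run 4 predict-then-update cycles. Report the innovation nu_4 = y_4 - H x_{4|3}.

innov = [7.3564, -0.7480]

step 1: x^-=[-1.7518, -1.9200]  P^-=[1.4712 -0.2422; -0.2422 1.3216]  S=[1.6865 -0.0784; -0.0784 1.5962]  K=[0.8954 0.0950; -0.2090 0.7843]  nu=[-2.1678, 2.4154]  x^+=[-3.4634, 0.4275]  P^+=[0.1179 0.0080; 0.0080 0.2403]
step 2: x^-=[-4.4275, -0.0180]  P^-=[0.2924 -0.0206; -0.0206 0.5413]  S=[0.4369 -0.0211; -0.0211 0.8564]  K=[0.6786 0.0677; -0.1783 0.6224]  nu=[2.9052, 2.3421]  x^+=[-2.2974, 0.9218]  P^+=[0.0892 0.0048; 0.0048 0.1910]
step 3: x^-=[-3.0837, 0.5816]  P^-=[0.2467 -0.0181; -0.0181 0.4976]  S=[0.3898 -0.0230; -0.0230 0.8115]  K=[0.6426 0.0628; -0.1768 0.6032]  nu=[-0.5907, -3.7232]  x^+=[-3.6971, -1.5598]  P^+=[0.0844 0.0041; 0.0041 0.1852]
step 4: x^-=[-4.2626, -1.8943]  P^-=[0.2393 -0.0183; -0.0183 0.4923]  S=[0.3824 -0.0241; -0.0241 0.8058]  K=[0.6359 0.0617; -0.1773 0.6006]  nu=[7.3564, -0.7480]  x^+=[0.3693, -3.6479]  P^+=[0.0835 0.0039; 0.0039 0.1844]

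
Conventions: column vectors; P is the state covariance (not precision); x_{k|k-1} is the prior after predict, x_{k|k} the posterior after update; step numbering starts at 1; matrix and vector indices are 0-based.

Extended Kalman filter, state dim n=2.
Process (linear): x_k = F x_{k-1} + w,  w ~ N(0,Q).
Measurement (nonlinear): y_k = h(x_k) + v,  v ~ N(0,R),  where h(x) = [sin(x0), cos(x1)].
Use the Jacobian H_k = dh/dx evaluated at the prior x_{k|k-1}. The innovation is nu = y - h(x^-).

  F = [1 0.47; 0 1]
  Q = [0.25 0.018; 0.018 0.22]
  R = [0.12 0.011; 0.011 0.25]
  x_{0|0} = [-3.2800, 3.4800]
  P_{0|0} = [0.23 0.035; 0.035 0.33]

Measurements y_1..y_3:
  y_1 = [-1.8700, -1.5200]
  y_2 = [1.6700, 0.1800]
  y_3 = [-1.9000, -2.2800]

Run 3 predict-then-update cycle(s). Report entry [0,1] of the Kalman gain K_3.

step 1: x^-=[-1.6444, 3.4800]  P^-=[0.5858 0.2081; 0.2081 0.5500]  H_jac=[-0.0735 0.0000; 0.0000 0.3320]  S=[0.1232 0.0059; 0.0059 0.3106]  K=[-0.3608 0.2293; -0.1526 0.5907]  nu=[-0.8727, -0.5767]  x^+=[-1.4618, 3.2725]  P^+=[0.5544 0.1607; 0.1607 0.4398]
step 2: x^-=[0.0763, 3.2725]  P^-=[1.0526 0.3854; 0.3854 0.6598]  H_jac=[0.9971 0.0000; 0.0000 0.1306]  S=[1.1665 0.0612; 0.0612 0.2612]  K=[0.9007 -0.0183; 0.3160 0.2557]  nu=[1.5938, 1.1714]  x^+=[1.4904, 4.0758]  P^+=[0.1082 0.0409; 0.0409 0.5163]
step 3: x^-=[3.4060, 4.0758]  P^-=[0.5107 0.3015; 0.3015 0.7363]  H_jac=[-0.9652 0.0000; 0.0000 0.8041]  S=[0.5958 -0.2230; -0.2230 0.7261]  K=[-0.7936 0.0902; -0.2071 0.7518]  nu=[-1.6387, -1.6855]  x^+=[4.5545, 3.1479]  P^+=[0.0976 0.0172; 0.0172 0.2309]

K[0,1] = 0.0902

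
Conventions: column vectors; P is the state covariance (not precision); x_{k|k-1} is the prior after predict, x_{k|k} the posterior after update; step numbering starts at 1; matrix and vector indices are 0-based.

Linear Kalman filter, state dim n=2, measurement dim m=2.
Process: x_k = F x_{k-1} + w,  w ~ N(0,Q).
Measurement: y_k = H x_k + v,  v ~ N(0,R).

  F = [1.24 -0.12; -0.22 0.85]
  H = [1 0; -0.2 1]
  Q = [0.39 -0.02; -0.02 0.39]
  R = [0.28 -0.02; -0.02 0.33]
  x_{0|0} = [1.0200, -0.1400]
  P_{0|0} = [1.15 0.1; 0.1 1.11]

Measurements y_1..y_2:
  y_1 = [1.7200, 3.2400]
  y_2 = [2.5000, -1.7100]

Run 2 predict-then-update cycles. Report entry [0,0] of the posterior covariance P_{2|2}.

P_post[0,0] = 0.2020

step 1: x^-=[1.2816, -0.3434]  P^-=[2.1445 -0.3389; -0.3389 1.2102]  S=[2.4245 -0.7878; -0.7878 1.7616]  K=[0.8692 -0.0471; 0.1123 0.7757]  nu=[0.4384, 3.8397]  x^+=[1.4816, 2.6843]  P^+=[0.2443 0.0159; 0.0159 0.2569]
step 2: x^-=[1.5151, 1.9557]  P^-=[0.7646 -0.0957; -0.0957 0.5815]  S=[1.0446 -0.2686; -0.2686 0.9803]  K=[0.7173 -0.0571; 0.0710 0.6321]  nu=[0.9849, -3.3627]  x^+=[2.4134, -0.1000]  P^+=[0.2020 0.0072; 0.0072 0.2086]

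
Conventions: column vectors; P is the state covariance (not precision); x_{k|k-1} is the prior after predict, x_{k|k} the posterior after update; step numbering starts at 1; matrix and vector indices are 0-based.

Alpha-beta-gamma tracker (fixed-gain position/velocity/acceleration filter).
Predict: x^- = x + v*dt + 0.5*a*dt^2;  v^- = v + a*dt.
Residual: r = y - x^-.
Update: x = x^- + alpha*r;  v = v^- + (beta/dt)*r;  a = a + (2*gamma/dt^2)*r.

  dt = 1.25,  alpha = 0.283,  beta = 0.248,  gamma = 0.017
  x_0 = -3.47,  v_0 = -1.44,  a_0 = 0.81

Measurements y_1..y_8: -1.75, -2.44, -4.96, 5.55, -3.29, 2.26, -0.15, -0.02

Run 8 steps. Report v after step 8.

v_post = -0.2459

step 1: x_pred=-4.6372  r=2.8872  x^+=-3.8201  v^+=0.1453  a^+=0.8728
step 2: x_pred=-2.9566  r=0.5166  x^+=-2.8104  v^+=1.3388  a^+=0.8841
step 3: x_pred=-0.4462  r=-4.5138  x^+=-1.7236  v^+=1.5484  a^+=0.7858
step 4: x_pred=0.8258  r=4.7242  x^+=2.1628  v^+=3.4680  a^+=0.8886
step 5: x_pred=7.1920  r=-10.4820  x^+=4.2256  v^+=2.4991  a^+=0.6606
step 6: x_pred=7.8655  r=-5.6055  x^+=6.2792  v^+=2.2127  a^+=0.5386
step 7: x_pred=9.4658  r=-9.6158  x^+=6.7445  v^+=0.9781  a^+=0.3293
step 8: x_pred=8.2245  r=-8.2445  x^+=5.8913  v^+=-0.2459  a^+=0.1499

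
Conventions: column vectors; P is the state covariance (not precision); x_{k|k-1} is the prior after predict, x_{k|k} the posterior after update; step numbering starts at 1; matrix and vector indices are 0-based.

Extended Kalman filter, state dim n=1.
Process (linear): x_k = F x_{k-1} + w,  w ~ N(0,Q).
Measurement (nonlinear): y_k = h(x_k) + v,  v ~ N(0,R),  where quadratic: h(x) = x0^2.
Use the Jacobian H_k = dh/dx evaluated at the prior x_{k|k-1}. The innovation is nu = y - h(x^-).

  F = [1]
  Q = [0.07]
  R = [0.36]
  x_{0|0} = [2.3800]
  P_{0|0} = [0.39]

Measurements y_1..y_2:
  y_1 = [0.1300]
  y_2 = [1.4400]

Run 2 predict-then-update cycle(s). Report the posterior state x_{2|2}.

x_post = [1.2232]

step 1: x^-=[2.3800]  P^-=[0.4600]  H_jac=[4.7600]  S=[10.7825]  K=[0.2031]  nu=[-5.5344]  x^+=[1.2561]  P^+=[0.0154]
step 2: x^-=[1.2561]  P^-=[0.0854]  H_jac=[2.5123]  S=[0.8987]  K=[0.2386]  nu=[-0.1379]  x^+=[1.2232]  P^+=[0.0342]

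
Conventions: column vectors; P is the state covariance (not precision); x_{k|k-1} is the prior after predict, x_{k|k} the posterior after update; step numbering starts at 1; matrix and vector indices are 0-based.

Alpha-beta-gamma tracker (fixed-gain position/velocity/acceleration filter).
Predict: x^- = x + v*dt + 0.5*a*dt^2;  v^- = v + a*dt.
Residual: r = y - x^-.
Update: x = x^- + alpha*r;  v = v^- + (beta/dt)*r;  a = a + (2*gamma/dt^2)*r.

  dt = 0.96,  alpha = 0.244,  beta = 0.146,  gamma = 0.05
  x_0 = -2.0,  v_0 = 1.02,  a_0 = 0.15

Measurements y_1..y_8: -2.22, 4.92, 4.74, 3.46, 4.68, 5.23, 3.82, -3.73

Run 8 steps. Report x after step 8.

step 1: x_pred=-0.9517  r=-1.2683  x^+=-1.2612  v^+=0.9711  a^+=0.0124
step 2: x_pred=-0.3232  r=5.2432  x^+=0.9562  v^+=1.7804  a^+=0.5813
step 3: x_pred=2.9332  r=1.8068  x^+=3.3741  v^+=2.6132  a^+=0.7774
step 4: x_pred=6.2410  r=-2.7810  x^+=5.5624  v^+=2.9365  a^+=0.4756
step 5: x_pred=8.6006  r=-3.9206  x^+=7.6440  v^+=2.7969  a^+=0.0502
step 6: x_pred=10.3521  r=-5.1221  x^+=9.1023  v^+=2.0660  a^+=-0.5056
step 7: x_pred=10.8527  r=-7.0327  x^+=9.1367  v^+=0.5111  a^+=-1.2687
step 8: x_pred=9.0428  r=-12.7728  x^+=5.9262  v^+=-2.6494  a^+=-2.6546

x_post = 5.9262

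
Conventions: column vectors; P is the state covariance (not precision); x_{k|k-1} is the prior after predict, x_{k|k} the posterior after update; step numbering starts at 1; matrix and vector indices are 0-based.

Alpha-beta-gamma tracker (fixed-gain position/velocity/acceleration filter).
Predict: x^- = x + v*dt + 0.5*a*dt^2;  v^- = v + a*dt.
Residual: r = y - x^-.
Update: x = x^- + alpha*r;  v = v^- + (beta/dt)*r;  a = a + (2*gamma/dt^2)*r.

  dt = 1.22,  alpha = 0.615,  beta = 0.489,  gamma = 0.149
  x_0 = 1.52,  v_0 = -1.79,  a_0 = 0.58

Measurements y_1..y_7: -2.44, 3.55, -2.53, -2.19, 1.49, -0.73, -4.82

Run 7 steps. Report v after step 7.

step 1: x_pred=-0.2322  r=-2.2078  x^+=-1.5900  v^+=-1.9673  a^+=0.1380
step 2: x_pred=-3.8875  r=7.4375  x^+=0.6866  v^+=1.1821  a^+=1.6271
step 3: x_pred=3.3395  r=-5.8695  x^+=-0.2702  v^+=0.8144  a^+=0.4519
step 4: x_pred=1.0597  r=-3.2497  x^+=-0.9389  v^+=0.0632  a^+=-0.1987
step 5: x_pred=-1.0097  r=2.4997  x^+=0.5276  v^+=0.8227  a^+=0.3017
step 6: x_pred=1.7558  r=-2.4858  x^+=0.2270  v^+=0.1944  a^+=-0.1960
step 7: x_pred=0.3184  r=-5.1384  x^+=-2.8417  v^+=-2.1042  a^+=-1.2247

v_post = -2.1042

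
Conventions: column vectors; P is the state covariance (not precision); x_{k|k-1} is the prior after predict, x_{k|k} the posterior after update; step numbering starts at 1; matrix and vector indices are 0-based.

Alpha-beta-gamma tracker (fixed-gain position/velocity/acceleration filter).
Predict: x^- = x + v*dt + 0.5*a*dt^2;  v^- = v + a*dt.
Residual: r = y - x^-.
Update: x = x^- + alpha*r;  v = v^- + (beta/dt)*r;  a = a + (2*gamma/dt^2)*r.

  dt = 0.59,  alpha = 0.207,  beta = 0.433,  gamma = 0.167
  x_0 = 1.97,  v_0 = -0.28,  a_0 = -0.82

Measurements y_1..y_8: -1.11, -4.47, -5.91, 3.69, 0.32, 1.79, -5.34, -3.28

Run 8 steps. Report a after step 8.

a_post = -31.6892

step 1: x_pred=1.6621  r=-2.7721  x^+=1.0883  v^+=-2.7982  a^+=-3.4798
step 2: x_pred=-1.1684  r=-3.3016  x^+=-1.8518  v^+=-7.2744  a^+=-6.6477
step 3: x_pred=-7.3007  r=1.3907  x^+=-7.0128  v^+=-10.1759  a^+=-5.3133
step 4: x_pred=-13.9414  r=17.6314  x^+=-10.2917  v^+=-0.3711  a^+=11.6039
step 5: x_pred=-8.4910  r=8.8110  x^+=-6.6671  v^+=12.9416  a^+=20.0580
step 6: x_pred=4.4595  r=-2.6695  x^+=3.9069  v^+=22.8166  a^+=17.4966
step 7: x_pred=20.4140  r=-25.7540  x^+=15.0829  v^+=14.2388  a^+=-7.2142
step 8: x_pred=22.2282  r=-25.5082  x^+=16.9480  v^+=-8.7380  a^+=-31.6892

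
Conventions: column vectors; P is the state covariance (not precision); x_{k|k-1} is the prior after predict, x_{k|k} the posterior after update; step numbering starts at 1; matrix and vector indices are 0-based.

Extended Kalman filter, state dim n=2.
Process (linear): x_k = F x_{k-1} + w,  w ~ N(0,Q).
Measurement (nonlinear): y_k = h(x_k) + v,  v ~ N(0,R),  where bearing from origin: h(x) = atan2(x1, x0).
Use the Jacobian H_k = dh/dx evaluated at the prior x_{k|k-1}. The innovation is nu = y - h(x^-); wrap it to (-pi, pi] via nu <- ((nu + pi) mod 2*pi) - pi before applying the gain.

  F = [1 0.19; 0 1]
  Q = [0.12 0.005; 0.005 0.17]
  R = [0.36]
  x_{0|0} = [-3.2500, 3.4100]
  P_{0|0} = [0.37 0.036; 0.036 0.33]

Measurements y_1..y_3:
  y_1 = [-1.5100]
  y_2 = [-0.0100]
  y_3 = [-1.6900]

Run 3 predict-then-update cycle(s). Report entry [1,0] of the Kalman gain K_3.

step 1: x^-=[-2.6021, 3.4100]  P^-=[0.5156 0.1037; 0.1037 0.5000]  H_jac=[-0.1853 -0.1414]  S=[0.3931]  K=[-0.2804; -0.2287]  nu=[2.5506]  x^+=[-3.3172, 2.8266]  P^+=[0.4847 0.0785; 0.0785 0.4794]
step 2: x^-=[-2.7801, 2.8266]  P^-=[0.6518 0.1746; 0.1746 0.6494]  H_jac=[-0.1798 -0.1769]  S=[0.4125]  K=[-0.3590; -0.3546]  nu=[-2.3579]  x^+=[-1.9336, 3.6626]  P^+=[0.5987 0.1221; 0.1221 0.5976]
step 3: x^-=[-1.2377, 3.6626]  P^-=[0.7866 0.2406; 0.2406 0.7676]  H_jac=[-0.2450 -0.0828]  S=[0.4223]  K=[-0.5037; -0.2902]  nu=[2.6965]  x^+=[-2.5959, 2.8802]  P^+=[0.6795 0.1789; 0.1789 0.7320]

K[1,0] = -0.2902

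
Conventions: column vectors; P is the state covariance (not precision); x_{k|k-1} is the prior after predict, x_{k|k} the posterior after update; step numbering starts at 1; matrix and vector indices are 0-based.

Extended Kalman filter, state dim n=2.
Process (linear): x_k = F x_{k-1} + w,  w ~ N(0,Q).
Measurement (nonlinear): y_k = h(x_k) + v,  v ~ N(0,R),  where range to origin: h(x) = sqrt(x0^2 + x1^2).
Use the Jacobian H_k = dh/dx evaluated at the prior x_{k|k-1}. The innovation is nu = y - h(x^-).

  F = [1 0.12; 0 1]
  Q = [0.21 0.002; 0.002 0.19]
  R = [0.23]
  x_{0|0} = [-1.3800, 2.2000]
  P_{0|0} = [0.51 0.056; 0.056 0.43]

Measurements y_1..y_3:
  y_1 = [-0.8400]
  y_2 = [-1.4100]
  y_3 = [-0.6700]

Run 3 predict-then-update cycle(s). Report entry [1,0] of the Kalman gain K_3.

step 1: x^-=[-1.1160, 2.2000]  P^-=[0.7396 0.1096; 0.1096 0.6200]  H_jac=[-0.4524 0.8918]  S=[0.7860]  K=[-0.3013; 0.6403]  nu=[-3.3069]  x^+=[-0.1195, 0.0824]  P^+=[0.6683 0.2613; 0.2613 0.2977]
step 2: x^-=[-0.1096, 0.0824]  P^-=[0.9452 0.2990; 0.2990 0.4877]  H_jac=[-0.7992 0.6010]  S=[0.7227]  K=[-0.7967; 0.0749]  nu=[-1.5472]  x^+=[1.1230, -0.0335]  P^+=[0.4866 0.3421; 0.3421 0.4836]
step 3: x^-=[1.1189, -0.0335]  P^-=[0.7856 0.4022; 0.4022 0.6736]  H_jac=[0.9996 -0.0299]  S=[0.9915]  K=[0.7799; 0.3851]  nu=[-1.7894]  x^+=[-0.2766, -0.7226]  P^+=[0.1826 0.1044; 0.1044 0.5266]

K[1,0] = 0.3851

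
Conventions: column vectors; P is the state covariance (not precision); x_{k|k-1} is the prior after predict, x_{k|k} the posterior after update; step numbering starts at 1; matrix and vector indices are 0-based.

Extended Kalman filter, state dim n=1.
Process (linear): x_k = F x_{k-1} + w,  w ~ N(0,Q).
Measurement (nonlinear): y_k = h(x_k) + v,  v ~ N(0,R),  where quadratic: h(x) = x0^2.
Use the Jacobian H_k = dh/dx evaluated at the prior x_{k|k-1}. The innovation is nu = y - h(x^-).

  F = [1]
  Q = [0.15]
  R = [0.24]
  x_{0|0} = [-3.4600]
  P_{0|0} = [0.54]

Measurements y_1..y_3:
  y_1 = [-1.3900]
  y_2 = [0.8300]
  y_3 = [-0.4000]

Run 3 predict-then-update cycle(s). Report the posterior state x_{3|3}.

step 1: x^-=[-3.4600]  P^-=[0.6900]  H_jac=[-6.9200]  S=[33.2816]  K=[-0.1435]  nu=[-13.3616]  x^+=[-1.5431]  P^+=[0.0050]
step 2: x^-=[-1.5431]  P^-=[0.1550]  H_jac=[-3.0861]  S=[1.7160]  K=[-0.2787]  nu=[-1.5510]  x^+=[-1.1108]  P^+=[0.0217]
step 3: x^-=[-1.1108]  P^-=[0.1717]  H_jac=[-2.2215]  S=[1.0873]  K=[-0.3508]  nu=[-1.6338]  x^+=[-0.5377]  P^+=[0.0379]

x_post = [-0.5377]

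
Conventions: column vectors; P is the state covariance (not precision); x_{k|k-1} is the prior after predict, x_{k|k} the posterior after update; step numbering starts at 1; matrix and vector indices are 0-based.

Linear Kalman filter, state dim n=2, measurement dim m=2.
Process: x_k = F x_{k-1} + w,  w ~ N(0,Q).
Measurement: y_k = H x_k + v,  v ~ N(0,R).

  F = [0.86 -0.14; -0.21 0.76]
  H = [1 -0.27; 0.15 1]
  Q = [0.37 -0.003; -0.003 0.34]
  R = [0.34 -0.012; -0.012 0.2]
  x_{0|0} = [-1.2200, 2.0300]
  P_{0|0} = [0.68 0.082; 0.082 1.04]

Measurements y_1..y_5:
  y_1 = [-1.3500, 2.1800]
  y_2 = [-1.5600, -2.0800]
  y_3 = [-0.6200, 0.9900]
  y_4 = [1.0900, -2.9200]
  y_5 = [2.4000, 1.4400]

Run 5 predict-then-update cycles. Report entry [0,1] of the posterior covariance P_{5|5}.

P_post[0,1] = -0.0106

step 1: x^-=[-1.3334, 1.7990]  P^-=[0.8736 -0.1805; -0.1805 0.9445]  S=[1.3799 -0.3091; -0.3091 1.1100]  K=[0.7022 0.1510; -0.1391 0.7878]  nu=[0.4691, 0.5810]  x^+=[-0.9162, 2.1914]  P^+=[0.2334 -0.0132; -0.0132 0.1612]
step 2: x^-=[-1.0947, 1.8579]  P^-=[0.5489 -0.0713; -0.0713 0.4476]  S=[0.9601 -0.1190; -0.1190 0.6386]  K=[0.6080 0.1305; -0.1181 0.6622]  nu=[0.0364, -3.7737]  x^+=[-1.5651, -0.6454]  P^+=[0.2020 -0.0115; -0.0115 0.1356]
step 3: x^-=[-1.2556, -0.1618]  P^-=[0.5249 -0.0618; -0.0618 0.4309]  S=[0.9296 -0.1089; -0.1089 0.6242]  K=[0.5979 0.1315; -0.1148 0.6555]  nu=[0.5919, 1.3402]  x^+=[-0.7255, 0.6487]  P^+=[0.1988 -0.0107; -0.0107 0.1341]
step 4: x^-=[-0.7147, 0.6453]  P^-=[0.5223 -0.0605; -0.0605 0.4296]  S=[0.9262 -0.1077; -0.1077 0.6232]  K=[0.5968 0.1318; -0.1144 0.6550]  nu=[1.9790, -3.4581]  x^+=[0.0106, -1.8462]  P^+=[0.1985 -0.0106; -0.0106 0.1340]
step 5: x^-=[0.2676, -1.4053]  P^-=[0.5220 -0.0603; -0.0603 0.4295]  S=[0.9259 -0.1076; -0.1076 0.6232]  K=[0.5967 0.1318; -0.1143 0.6550]  nu=[1.7530, 2.8052]  x^+=[1.6833, 0.2317]  P^+=[0.1984 -0.0106; -0.0106 0.1340]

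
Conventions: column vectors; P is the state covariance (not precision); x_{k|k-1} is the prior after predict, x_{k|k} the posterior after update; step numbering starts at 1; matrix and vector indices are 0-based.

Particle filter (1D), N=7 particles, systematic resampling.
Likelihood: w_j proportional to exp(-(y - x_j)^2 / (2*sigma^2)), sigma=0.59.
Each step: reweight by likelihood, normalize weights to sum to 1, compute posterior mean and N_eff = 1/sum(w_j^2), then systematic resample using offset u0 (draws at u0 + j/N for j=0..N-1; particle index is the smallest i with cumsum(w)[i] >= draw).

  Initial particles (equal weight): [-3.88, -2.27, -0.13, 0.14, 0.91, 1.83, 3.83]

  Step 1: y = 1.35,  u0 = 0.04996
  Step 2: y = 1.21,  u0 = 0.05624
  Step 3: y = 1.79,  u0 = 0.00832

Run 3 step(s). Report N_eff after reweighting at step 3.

N_eff = 5.4294

step 1: w=[0.0000, 0.0000, 0.0262, 0.0744, 0.4615, 0.4378, 0.0001]  mean=1.2284  Neff=2.4339  idx=[3, 4, 4, 4, 5, 5, 5]
step 2: w=[0.0424, 0.1929, 0.1929, 0.1929, 0.1264, 0.1264, 0.1264]  mean=1.2261  Neff=6.2008  idx=[1, 1, 2, 3, 4, 5, 6]
step 3: w=[0.0763, 0.0763, 0.0763, 0.0763, 0.2316, 0.2316, 0.2316]  mean=1.5492  Neff=5.4294  idx=[0, 1, 3, 4, 5, 5, 6]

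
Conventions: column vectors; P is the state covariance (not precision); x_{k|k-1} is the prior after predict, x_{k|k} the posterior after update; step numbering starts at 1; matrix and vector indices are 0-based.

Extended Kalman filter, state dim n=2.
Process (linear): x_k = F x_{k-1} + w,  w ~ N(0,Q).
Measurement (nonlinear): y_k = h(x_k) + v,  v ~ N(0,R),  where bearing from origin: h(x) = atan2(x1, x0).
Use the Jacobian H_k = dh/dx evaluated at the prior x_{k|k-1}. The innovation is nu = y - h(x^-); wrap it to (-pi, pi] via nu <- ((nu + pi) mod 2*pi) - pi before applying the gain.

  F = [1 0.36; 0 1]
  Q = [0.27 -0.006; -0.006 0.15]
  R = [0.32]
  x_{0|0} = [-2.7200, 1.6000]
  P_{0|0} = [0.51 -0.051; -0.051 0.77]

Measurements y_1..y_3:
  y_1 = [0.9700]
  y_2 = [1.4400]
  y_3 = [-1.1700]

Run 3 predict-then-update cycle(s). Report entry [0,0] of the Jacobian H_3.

step 1: x^-=[-2.1440, 1.6000]  P^-=[0.8431 0.2202; 0.2202 0.9200]  H_jac=[-0.2236 -0.2996]  S=[0.4742]  K=[-0.5366; -0.6850]  nu=[-1.5305]  x^+=[-1.3228, 2.6484]  P^+=[0.7065 0.0459; 0.0459 0.6975]
step 2: x^-=[-0.3693, 2.6484]  P^-=[1.1000 0.2910; 0.2910 0.8475]  H_jac=[-0.3704 -0.0517]  S=[0.4843]  K=[-0.8723; -0.3129]  nu=[-0.2694]  x^+=[-0.1344, 2.7327]  P^+=[0.7315 0.1588; 0.1588 0.8001]
step 3: x^-=[0.8494, 2.7327]  P^-=[1.2195 0.4408; 0.4408 0.9501]  H_jac=[-0.3337 0.1037]  S=[0.4355]  K=[-0.8294; -0.1115]  nu=[-2.4394]  x^+=[2.8728, 3.0047]  P^+=[0.9199 0.4005; 0.4005 0.9446]

H_jac[0,0] = -0.3337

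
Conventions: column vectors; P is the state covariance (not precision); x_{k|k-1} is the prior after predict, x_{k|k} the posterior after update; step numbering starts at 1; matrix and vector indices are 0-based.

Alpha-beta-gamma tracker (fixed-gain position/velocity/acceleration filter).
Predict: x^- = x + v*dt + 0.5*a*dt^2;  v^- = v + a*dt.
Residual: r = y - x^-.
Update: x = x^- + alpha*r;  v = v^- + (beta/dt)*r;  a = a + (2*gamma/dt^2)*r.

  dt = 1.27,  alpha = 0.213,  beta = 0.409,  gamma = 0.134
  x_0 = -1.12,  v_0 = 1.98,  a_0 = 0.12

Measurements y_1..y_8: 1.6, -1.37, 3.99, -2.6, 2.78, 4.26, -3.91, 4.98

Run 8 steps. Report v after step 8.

v_post = 4.2407

step 1: x_pred=1.4914  r=0.1086  x^+=1.5145  v^+=2.1674  a^+=0.1380
step 2: x_pred=4.3784  r=-5.7484  x^+=3.1540  v^+=0.4914  a^+=-0.8171
step 3: x_pred=3.1192  r=0.8708  x^+=3.3047  v^+=-0.2658  a^+=-0.6724
step 4: x_pred=2.4248  r=-5.0248  x^+=1.3545  v^+=-2.7380  a^+=-1.5073
step 5: x_pred=-3.3384  r=6.1184  x^+=-2.0352  v^+=-2.6819  a^+=-0.4907
step 6: x_pred=-5.8369  r=10.0969  x^+=-3.6863  v^+=-0.0534  a^+=1.1870
step 7: x_pred=-2.7969  r=-1.1131  x^+=-3.0340  v^+=1.0956  a^+=1.0021
step 8: x_pred=-0.8345  r=5.8145  x^+=0.4040  v^+=4.2407  a^+=1.9682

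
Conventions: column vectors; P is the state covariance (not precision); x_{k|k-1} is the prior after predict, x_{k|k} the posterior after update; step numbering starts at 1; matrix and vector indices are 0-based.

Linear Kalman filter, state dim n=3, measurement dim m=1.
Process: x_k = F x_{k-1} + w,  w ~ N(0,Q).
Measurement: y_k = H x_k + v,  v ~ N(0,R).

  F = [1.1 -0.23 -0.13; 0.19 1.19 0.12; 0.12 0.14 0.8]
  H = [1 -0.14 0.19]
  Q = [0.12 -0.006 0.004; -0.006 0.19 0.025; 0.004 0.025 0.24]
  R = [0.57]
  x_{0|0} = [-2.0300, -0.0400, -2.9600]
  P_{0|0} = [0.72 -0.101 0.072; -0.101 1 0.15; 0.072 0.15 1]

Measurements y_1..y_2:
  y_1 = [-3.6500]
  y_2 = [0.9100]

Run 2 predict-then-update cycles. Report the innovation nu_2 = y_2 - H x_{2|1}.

innov = [3.7706]

step 1: x^-=[-1.8390, -0.7885, -2.6172]  P^-=[1.1005 -0.2922 -0.0180; -0.2922 1.6469 0.4442; -0.0180 0.4442 0.9540]  S=[1.7885]  K=[0.6363; -0.2451; 0.0565]  nu=[-1.4241]  x^+=[-2.7451, -0.4394, -2.6977]  P^+=[0.3764 -0.0133 -0.0823; -0.0133 1.5395 0.4690; -0.0823 0.4690 0.9483]
step 2: x^-=[-2.5679, -1.3682, -2.5491]  P^-=[0.7313 -0.4746 -0.2622; -0.4746 2.5215 0.8195; -0.2622 0.8195 0.9713]  S=[1.3754]  K=[0.5438; -0.4885; -0.1398]  nu=[3.7706]  x^+=[-0.5175, -3.2102, -3.0764]  P^+=[0.3246 -0.1093 -0.1576; -0.1093 2.1932 0.7255; -0.1576 0.7255 0.9444]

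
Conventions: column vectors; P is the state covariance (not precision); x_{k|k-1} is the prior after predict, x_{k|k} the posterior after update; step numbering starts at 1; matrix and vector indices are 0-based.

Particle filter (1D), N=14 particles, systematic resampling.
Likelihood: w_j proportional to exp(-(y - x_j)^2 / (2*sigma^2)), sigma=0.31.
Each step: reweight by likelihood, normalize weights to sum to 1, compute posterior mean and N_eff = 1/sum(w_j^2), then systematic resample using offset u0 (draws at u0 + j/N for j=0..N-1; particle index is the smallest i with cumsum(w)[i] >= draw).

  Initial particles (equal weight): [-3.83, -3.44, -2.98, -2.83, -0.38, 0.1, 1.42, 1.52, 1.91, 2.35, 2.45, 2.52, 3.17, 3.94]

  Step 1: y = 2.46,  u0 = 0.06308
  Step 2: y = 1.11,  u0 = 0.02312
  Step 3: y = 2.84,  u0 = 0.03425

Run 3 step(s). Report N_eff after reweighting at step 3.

N_eff = 2.2178

step 1: w=[0.0000, 0.0000, 0.0000, 0.0000, 0.0000, 0.0000, 0.0011, 0.0031, 0.0645, 0.2922, 0.3110, 0.3054, 0.0226, 0.0000]  mean=2.4195  Neff=3.5703  idx=[8, 9, 9, 9, 9, 10, 10, 10, 10, 11, 11, 11, 11, 12]
step 2: w=[0.9516, 0.0089, 0.0089, 0.0089, 0.0089, 0.0023, 0.0023, 0.0023, 0.0023, 0.0009, 0.0009, 0.0009, 0.0009, 0.0000]  mean=1.9328  Neff=1.1039  idx=[0, 0, 0, 0, 0, 0, 0, 0, 0, 0, 0, 0, 0, 1]
step 3: w=[0.0258, 0.0258, 0.0258, 0.0258, 0.0258, 0.0258, 0.0258, 0.0258, 0.0258, 0.0258, 0.0258, 0.0258, 0.0258, 0.6650]  mean=2.2026  Neff=2.2178  idx=[1, 4, 6, 9, 12, 13, 13, 13, 13, 13, 13, 13, 13, 13]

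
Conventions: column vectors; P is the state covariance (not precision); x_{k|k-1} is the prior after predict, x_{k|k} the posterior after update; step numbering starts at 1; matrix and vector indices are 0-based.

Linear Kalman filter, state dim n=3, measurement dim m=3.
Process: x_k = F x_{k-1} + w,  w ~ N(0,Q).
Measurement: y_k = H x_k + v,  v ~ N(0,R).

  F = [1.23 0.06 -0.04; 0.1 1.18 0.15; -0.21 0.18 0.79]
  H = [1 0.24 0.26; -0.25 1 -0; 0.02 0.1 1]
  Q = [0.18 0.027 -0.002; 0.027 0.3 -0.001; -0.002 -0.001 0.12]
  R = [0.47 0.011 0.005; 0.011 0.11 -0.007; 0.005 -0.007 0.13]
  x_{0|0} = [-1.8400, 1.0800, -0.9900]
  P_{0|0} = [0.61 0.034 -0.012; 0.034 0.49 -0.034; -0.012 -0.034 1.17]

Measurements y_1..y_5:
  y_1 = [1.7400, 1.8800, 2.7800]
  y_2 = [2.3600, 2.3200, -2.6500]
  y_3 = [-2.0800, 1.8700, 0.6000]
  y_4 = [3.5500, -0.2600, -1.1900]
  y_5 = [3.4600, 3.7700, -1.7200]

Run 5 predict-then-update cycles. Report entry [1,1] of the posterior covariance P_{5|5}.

P_post[1,1] = 0.0991

step 1: x^-=[-2.1588, 0.9419, -0.2013]  P^-=[1.1129 0.1784 -0.1973; 0.1784 1.0103 0.1879; -0.1973 0.1879 0.8847]  S=[1.7074 0.2046 0.1519; 0.2046 1.1007 0.3248; 0.1519 0.3248 1.0557]  K=[0.6836 -0.1593 -0.1982; 0.1743 0.8476 -0.0088; -0.0273 -0.0352 0.8669]  nu=[3.7251, 0.3984, 2.9303]  x^+=[-0.2568, 1.9032, 2.2232]  P^+=[0.3109 0.0691 -0.0344; 0.0691 0.1125 -0.0188; -0.0344 -0.0188 0.1154]
step 2: x^-=[-0.2906, 2.5536, 2.1528]  P^-=[0.6646 0.1677 -0.1047; 0.1677 0.4709 -0.0055; -0.1047 -0.0055 0.2102]  S=[1.2013 0.1209 -0.0049; 0.1209 0.5386 0.0566; -0.0049 0.0566 0.3405]  K=[0.5739 -0.1056 -0.1934; 0.1560 0.7607 0.0078; -0.0386 -0.0173 0.6118]  nu=[1.4781, -0.3062, -5.0523]  x^+=[1.5672, 2.5120, -0.9897]  P^+=[0.2614 0.0614 -0.0329; 0.0614 0.1007 -0.0148; -0.0329 -0.0148 0.0816]
step 3: x^-=[2.1180, 2.9724, -0.6588]  P^-=[0.5884 0.1499 -0.0910; 0.1499 0.4529 -0.0053; -0.0910 -0.0053 0.1878]  S=[1.1211 0.1181 -0.0008; 0.1181 0.5247 0.0520; -0.0008 0.0520 0.3184]  K=[0.5461 -0.0992 -0.1844; 0.1497 0.7569 0.0116; -0.0367 -0.0165 0.5849]  nu=[-4.7401, -0.5729, 0.9192]  x^+=[-0.5833, 1.8396, 0.0621]  P^+=[0.2488 0.0586 -0.0314; 0.0586 0.0995 -0.0142; -0.0314 -0.0142 0.0780]
step 4: x^-=[-0.6095, 2.1218, 0.5027]  P^-=[0.5686 0.1444 -0.0867; 0.1444 0.4506 -0.0044; -0.0867 -0.0044 0.1848]  S=[1.1008 0.1172 0.0020; 0.1172 0.5239 0.0518; 0.0020 0.0518 0.3158]  K=[0.5384 -0.0983 -0.1802; 0.1478 0.7568 0.0129; -0.0354 -0.0165 0.5814]  nu=[3.5196, -2.5341, -1.8927]  x^+=[1.8757, 0.6997, -0.6803]  P^+=[0.2452 0.0577 -0.0307; 0.0577 0.0992 -0.0140; -0.0307 -0.0140 0.0775]
step 5: x^-=[2.3764, 0.9112, -0.8054]  P^-=[0.5631 0.1428 -0.0853; 0.1428 0.4501 -0.0040; -0.0853 -0.0040 0.1843]  S=[1.0951 0.1169 0.0031; 0.1169 0.5239 0.0518; 0.0031 0.0518 0.3154]  K=[0.5362 -0.0982 -0.1788; 0.1472 0.7568 0.0133; -0.0349 -0.0165 0.5807]  nu=[1.0744, 3.4529, -1.0532]  x^+=[2.8016, 3.6685, -1.5117]  P^+=[0.2442 0.0574 -0.0305; 0.0574 0.0991 -0.0139; -0.0305 -0.0139 0.0774]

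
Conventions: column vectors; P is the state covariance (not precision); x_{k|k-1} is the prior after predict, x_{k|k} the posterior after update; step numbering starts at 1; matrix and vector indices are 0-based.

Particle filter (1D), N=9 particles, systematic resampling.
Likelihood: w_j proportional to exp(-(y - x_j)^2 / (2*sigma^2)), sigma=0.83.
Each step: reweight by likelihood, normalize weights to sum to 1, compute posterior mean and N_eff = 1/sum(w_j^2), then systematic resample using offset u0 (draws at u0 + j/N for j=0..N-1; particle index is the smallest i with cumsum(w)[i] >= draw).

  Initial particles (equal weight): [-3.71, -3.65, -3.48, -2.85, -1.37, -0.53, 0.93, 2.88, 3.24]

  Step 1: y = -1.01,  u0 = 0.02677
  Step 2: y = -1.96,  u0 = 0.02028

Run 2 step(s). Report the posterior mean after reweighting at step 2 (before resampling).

post_mean = -1.3856

step 1: w=[0.0026, 0.0033, 0.0062, 0.0444, 0.4715, 0.4383, 0.0337, 0.0000, 0.0000]  mean=-1.0166  Neff=2.3948  idx=[3, 4, 4, 4, 4, 5, 5, 5, 5]
step 2: w=[0.1230, 0.1697, 0.1697, 0.1697, 0.1697, 0.0495, 0.0495, 0.0495, 0.0495]  mean=-1.3856  Neff=7.1346  idx=[0, 1, 1, 2, 3, 3, 4, 4, 7]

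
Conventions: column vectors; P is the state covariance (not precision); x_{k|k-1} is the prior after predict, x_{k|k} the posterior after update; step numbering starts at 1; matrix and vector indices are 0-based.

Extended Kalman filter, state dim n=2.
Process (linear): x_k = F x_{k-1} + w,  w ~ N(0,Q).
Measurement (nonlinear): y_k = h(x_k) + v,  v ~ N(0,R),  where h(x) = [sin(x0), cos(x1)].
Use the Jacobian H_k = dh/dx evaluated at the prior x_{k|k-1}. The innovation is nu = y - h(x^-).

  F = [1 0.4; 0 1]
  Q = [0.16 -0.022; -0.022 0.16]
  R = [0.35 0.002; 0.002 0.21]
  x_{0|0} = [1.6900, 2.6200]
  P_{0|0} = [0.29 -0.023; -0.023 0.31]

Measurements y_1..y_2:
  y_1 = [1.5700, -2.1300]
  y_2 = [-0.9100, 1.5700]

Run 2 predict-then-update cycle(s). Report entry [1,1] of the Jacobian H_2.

step 1: x^-=[2.7380, 2.6200]  P^-=[0.4812 0.0790; 0.0790 0.4700]  H_jac=[-0.9197 0.0000; 0.0000 -0.4983]  S=[0.7570 0.0382; 0.0382 0.3267]  K=[-0.5820 -0.0524; -0.0602 -0.7098]  nu=[1.1773, -1.2630]  x^+=[2.1191, 3.4457]  P^+=[0.2216 0.0244; 0.0244 0.2994]
step 2: x^-=[3.4974, 3.4457]  P^-=[0.4491 0.1222; 0.1222 0.4594]  H_jac=[-0.9374 0.0000; 0.0000 0.2994]  S=[0.7446 -0.0323; -0.0323 0.2512]  K=[-0.5621 0.0734; -0.1308 0.5308]  nu=[-0.5617, 2.5241]  x^+=[3.9983, 4.8589]  P^+=[0.2097 0.0477; 0.0477 0.3714]

H_jac[1,1] = 0.2994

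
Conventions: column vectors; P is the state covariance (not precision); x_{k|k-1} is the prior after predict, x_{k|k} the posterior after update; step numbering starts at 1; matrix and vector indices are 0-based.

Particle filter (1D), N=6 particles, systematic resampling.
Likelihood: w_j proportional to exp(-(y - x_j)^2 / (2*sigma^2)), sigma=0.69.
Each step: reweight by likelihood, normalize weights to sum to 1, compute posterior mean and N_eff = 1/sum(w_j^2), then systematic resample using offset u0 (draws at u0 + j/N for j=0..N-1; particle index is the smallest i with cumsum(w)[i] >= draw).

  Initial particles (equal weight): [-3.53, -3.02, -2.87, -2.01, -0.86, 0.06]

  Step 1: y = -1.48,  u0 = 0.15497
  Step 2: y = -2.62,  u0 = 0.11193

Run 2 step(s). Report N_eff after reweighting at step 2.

step 1: w=[0.0070, 0.0481, 0.0764, 0.4325, 0.3879, 0.0481]  mean=-1.5892  Neff=2.8736  idx=[3, 3, 3, 4, 4, 5]
step 2: w=[0.3210, 0.3210, 0.3210, 0.0183, 0.0183, 0.0003]  mean=-1.9673  Neff=3.2275  idx=[0, 0, 1, 1, 2, 2]

N_eff = 3.2275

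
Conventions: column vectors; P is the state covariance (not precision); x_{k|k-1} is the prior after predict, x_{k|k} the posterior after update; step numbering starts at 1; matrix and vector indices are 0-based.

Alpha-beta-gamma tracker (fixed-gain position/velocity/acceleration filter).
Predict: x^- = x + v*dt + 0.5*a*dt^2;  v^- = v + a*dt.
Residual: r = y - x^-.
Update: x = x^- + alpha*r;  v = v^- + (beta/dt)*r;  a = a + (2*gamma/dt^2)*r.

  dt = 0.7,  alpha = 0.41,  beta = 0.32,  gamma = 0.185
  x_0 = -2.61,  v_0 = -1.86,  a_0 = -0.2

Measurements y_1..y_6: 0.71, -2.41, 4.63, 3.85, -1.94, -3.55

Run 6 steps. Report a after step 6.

a_post = -15.6333

step 1: x_pred=-3.9610  r=4.6710  x^+=-2.0459  v^+=0.1353  a^+=3.3271
step 2: x_pred=-1.1360  r=-1.2740  x^+=-1.6584  v^+=1.8819  a^+=2.3651
step 3: x_pred=0.2384  r=4.3916  x^+=2.0390  v^+=5.5450  a^+=5.6812
step 4: x_pred=7.3124  r=-3.4624  x^+=5.8928  v^+=7.9391  a^+=3.0667
step 5: x_pred=12.2015  r=-14.1415  x^+=6.4035  v^+=3.6211  a^+=-7.6115
step 6: x_pred=7.0734  r=-10.6234  x^+=2.7178  v^+=-6.5634  a^+=-15.6333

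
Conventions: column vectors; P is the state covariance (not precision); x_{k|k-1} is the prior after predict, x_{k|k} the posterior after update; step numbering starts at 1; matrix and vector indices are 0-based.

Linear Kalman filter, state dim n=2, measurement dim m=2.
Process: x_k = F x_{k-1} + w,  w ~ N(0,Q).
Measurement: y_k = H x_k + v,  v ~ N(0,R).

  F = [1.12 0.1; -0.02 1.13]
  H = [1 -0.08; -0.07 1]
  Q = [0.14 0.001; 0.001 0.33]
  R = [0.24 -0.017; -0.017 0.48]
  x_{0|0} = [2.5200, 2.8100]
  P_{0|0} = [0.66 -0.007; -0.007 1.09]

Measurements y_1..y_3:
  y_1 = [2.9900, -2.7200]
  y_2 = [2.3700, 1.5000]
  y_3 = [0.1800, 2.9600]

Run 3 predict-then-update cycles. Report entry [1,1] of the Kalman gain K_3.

K[1,1] = 0.5999

step 1: x^-=[3.1034, 3.1249]  P^-=[0.9772 0.1005; 0.1005 1.7224]  S=[1.2122 -0.1221; -0.1221 2.1931]  K=[0.8055 0.0595; 0.0483 0.7848]  nu=[0.1366, -5.6277]  x^+=[2.8786, -1.2854]  P^+=[0.1946 0.0285; 0.0285 0.3779]
step 2: x^-=[3.0955, -1.5100]  P^-=[0.3943 0.0753; 0.0753 0.8113]  S=[0.6274 -0.0337; -0.0337 1.2827]  K=[0.6217 0.0536; 0.0505 0.6297]  nu=[-0.8463, 3.2267]  x^+=[2.7422, 0.4792]  P^+=[0.1503 0.0257; 0.0257 0.3032]
step 3: x^-=[3.1192, 0.4866]  P^-=[0.3374 0.0643; 0.0643 0.7161]  S=[0.5717 -0.0332; -0.0332 1.1887]  K=[0.5841 0.0506; 0.0472 0.5999]  nu=[-2.9003, 2.6917]  x^+=[1.5613, 1.9646]  P^+=[0.1413 0.0242; 0.0242 0.2889]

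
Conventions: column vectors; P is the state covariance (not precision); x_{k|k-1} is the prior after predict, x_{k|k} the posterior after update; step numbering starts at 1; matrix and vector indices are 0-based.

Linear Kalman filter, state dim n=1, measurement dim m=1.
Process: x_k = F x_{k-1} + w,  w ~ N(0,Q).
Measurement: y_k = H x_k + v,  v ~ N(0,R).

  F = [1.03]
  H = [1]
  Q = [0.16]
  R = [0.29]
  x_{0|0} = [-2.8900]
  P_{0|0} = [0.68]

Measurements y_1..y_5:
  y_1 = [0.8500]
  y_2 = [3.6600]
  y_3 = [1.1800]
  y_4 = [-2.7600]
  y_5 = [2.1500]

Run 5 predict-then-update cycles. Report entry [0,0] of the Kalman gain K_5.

step 1: x^-=[-2.9767]  P^-=[0.8814]  S=[1.1714]  K=[0.7524]  nu=[3.8267]  x^+=[-0.0974]  P^+=[0.2182]
step 2: x^-=[-0.1003]  P^-=[0.3915]  S=[0.6815]  K=[0.5745]  nu=[3.7603]  x^+=[2.0599]  P^+=[0.1666]
step 3: x^-=[2.1217]  P^-=[0.3367]  S=[0.6267]  K=[0.5373]  nu=[-0.9417]  x^+=[1.6157]  P^+=[0.1558]
step 4: x^-=[1.6642]  P^-=[0.3253]  S=[0.6153]  K=[0.5287]  nu=[-4.4242]  x^+=[-0.6748]  P^+=[0.1533]
step 5: x^-=[-0.6951]  P^-=[0.3227]  S=[0.6127]  K=[0.5267]  nu=[2.8451]  x^+=[0.8033]  P^+=[0.1527]

K[0,0] = 0.5267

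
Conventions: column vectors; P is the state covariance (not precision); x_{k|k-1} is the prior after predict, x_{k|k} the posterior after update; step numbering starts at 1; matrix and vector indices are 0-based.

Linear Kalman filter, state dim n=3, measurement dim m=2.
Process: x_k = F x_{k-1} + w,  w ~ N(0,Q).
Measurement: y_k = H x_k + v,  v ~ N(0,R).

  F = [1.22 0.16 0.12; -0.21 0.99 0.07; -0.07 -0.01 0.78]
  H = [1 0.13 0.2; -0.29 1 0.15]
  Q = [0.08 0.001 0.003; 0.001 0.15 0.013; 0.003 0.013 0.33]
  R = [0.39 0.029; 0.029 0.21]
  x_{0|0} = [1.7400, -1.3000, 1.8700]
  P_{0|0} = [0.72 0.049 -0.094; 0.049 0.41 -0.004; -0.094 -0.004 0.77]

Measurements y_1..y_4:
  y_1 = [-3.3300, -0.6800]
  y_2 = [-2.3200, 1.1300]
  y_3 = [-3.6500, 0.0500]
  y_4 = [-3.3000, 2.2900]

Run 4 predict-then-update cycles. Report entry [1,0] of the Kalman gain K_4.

step 1: x^-=[2.1392, -1.5215, 1.3498]  P^-=[1.1647 -0.0607 -0.0774; -0.0607 0.5692 0.0710; -0.0774 0.0710 0.8124]  S=[1.5538 -0.2603; -0.2603 0.9587]  K=[0.6945 -0.2392; 0.1279 0.6580; 0.1030 0.2526]  nu=[-5.5414, 1.2594]  x^+=[-2.0104, -1.4018, 1.0969]  P^+=[0.2740 0.0631 -0.0914; 0.0631 0.1726 -0.0827; -0.0914 -0.0827 0.7483]
step 2: x^-=[-2.5453, -0.8889, 1.0103]  P^-=[0.4977 0.0222 -0.0485; 0.0222 0.2999 0.0035; -0.0485 0.0035 0.7980]  S=[0.9112 -0.0347; -0.0347 0.5621]  K=[0.5312 -0.1974; 0.0881 0.5284; 0.1320 0.2524]  nu=[0.1388, 1.1292]  x^+=[-2.6945, -0.2799, 1.3137]  P^+=[0.2114 0.0474 -0.0807; 0.0474 0.1391 -0.0788; -0.0807 -0.0788 0.7486]
step 3: x^-=[-3.1744, 0.3807, 1.2161]  P^-=[0.4009 0.0157 -0.0322; 0.0157 0.2711 0.0052; -0.0322 0.0052 0.7966]  S=[0.8188 -0.0149; -0.0149 0.5280]  K=[0.4808 -0.1861; 0.0727 0.5083; 0.1608 0.2584]  nu=[-0.7683, -1.4336]  x^+=[-3.2770, -0.4039, 0.7221]  P^+=[0.1906 0.0404 -0.0687; 0.0404 0.1314 -0.0722; -0.0687 -0.0722 0.7414]
step 4: x^-=[-3.9759, 0.3388, 0.7967]  P^-=[0.3706 0.0132 -0.0187; 0.0132 0.2660 0.0081; -0.0187 0.0081 0.7907]  S=[0.7931 -0.0074; -0.0074 0.5214]  K=[0.4631 -0.1797; 0.0670 0.5062; 0.1795 0.2561]  nu=[0.4725, 0.6786]  x^+=[-3.8790, 0.7140, 1.0553]  P^+=[0.1825 0.0376 -0.0600; 0.0376 0.1294 -0.0682; -0.0600 -0.0682 0.7317]

K[1,0] = 0.0670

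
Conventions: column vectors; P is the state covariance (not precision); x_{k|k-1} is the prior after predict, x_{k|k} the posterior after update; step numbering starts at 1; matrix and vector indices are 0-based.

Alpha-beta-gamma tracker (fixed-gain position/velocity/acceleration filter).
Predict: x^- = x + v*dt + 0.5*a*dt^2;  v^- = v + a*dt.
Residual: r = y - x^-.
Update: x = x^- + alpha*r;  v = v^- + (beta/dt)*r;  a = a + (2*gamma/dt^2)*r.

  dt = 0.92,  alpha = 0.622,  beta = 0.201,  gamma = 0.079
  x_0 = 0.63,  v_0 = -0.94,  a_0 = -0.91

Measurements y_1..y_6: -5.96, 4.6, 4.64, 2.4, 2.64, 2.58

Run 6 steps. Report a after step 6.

a_post = 0.6757

step 1: x_pred=-0.6199  r=-5.3401  x^+=-3.9414  v^+=-2.9439  a^+=-1.9069
step 2: x_pred=-7.4568  r=12.0568  x^+=0.0425  v^+=-2.0640  a^+=0.3438
step 3: x_pred=-1.7109  r=6.3509  x^+=2.2394  v^+=-0.3602  a^+=1.5294
step 4: x_pred=2.5552  r=-0.1552  x^+=2.4587  v^+=1.0129  a^+=1.5004
step 5: x_pred=4.0255  r=-1.3855  x^+=3.1637  v^+=2.0906  a^+=1.2418
step 6: x_pred=5.6126  r=-3.0326  x^+=3.7263  v^+=2.5704  a^+=0.6757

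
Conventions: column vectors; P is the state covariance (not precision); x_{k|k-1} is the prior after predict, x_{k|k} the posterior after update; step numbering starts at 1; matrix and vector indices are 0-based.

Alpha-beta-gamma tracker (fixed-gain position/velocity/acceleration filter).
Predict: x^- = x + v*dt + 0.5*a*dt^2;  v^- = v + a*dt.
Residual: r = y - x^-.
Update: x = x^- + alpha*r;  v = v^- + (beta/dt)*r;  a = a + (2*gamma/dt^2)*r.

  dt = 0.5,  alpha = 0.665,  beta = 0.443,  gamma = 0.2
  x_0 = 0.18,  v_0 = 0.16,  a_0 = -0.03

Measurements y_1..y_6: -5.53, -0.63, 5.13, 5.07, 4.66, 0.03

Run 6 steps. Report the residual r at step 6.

resid = -13.3978

step 1: x_pred=0.2563  r=-5.7862  x^+=-3.5916  v^+=-4.9816  a^+=-9.2880
step 2: x_pred=-7.2434  r=6.6134  x^+=-2.8455  v^+=-3.7661  a^+=1.2935
step 3: x_pred=-4.5669  r=9.6969  x^+=1.8815  v^+=5.4720  a^+=16.8085
step 4: x_pred=6.7186  r=-1.6486  x^+=5.6223  v^+=12.4156  a^+=14.1707
step 5: x_pred=13.6014  r=-8.9414  x^+=7.6554  v^+=11.5788  a^+=-0.1356
step 6: x_pred=13.4278  r=-13.3978  x^+=4.5183  v^+=-0.3595  a^+=-21.5721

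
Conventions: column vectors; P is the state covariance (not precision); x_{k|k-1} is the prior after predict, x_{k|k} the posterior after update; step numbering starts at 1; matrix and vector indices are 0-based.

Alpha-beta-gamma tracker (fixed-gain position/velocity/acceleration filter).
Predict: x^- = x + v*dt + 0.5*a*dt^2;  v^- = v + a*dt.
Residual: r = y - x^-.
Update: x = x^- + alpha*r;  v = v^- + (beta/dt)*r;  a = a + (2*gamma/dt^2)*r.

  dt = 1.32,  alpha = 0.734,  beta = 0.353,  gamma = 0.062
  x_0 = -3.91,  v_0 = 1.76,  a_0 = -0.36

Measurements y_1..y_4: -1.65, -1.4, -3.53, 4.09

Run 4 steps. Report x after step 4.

x_post = 1.8608

step 1: x_pred=-1.9004  r=0.2504  x^+=-1.7166  v^+=1.3518  a^+=-0.3422
step 2: x_pred=-0.2304  r=-1.1696  x^+=-1.0889  v^+=0.5873  a^+=-0.4254
step 3: x_pred=-0.6843  r=-2.8457  x^+=-2.7730  v^+=-0.7353  a^+=-0.6279
step 4: x_pred=-4.2906  r=8.3806  x^+=1.8608  v^+=0.6770  a^+=-0.0315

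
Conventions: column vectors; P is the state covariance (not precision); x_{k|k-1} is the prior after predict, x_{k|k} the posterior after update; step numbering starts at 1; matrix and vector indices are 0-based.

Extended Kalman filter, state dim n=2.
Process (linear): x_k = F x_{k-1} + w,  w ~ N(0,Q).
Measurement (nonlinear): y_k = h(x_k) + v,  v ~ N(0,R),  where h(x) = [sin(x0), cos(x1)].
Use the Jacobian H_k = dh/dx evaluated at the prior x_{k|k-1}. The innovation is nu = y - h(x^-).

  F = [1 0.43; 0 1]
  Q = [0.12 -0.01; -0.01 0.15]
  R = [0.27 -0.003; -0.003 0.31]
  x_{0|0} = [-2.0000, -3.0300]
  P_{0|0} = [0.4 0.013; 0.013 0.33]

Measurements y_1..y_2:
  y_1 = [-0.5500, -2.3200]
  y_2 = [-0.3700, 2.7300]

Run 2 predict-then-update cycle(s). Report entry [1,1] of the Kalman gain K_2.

step 1: x^-=[-3.3029, -3.0300]  P^-=[0.5922 0.1449; 0.1449 0.4800]  H_jac=[-0.9870 0.0000; 0.0000 0.1114]  S=[0.8469 -0.0189; -0.0189 0.3160]  K=[-0.6899 0.0097; -0.1653 0.1593]  nu=[-0.7106, -1.3262]  x^+=[-2.8255, -3.1238]  P^+=[0.1888 0.0457; 0.0457 0.4478]
step 2: x^-=[-4.1688, -3.1238]  P^-=[0.4309 0.2283; 0.2283 0.5978]  H_jac=[-0.5172 0.0000; 0.0000 0.0178]  S=[0.3853 -0.0051; -0.0051 0.3102]  K=[-0.5784 0.0036; -0.3061 0.0293]  nu=[-1.2258, 3.7298]  x^+=[-3.4463, -2.6392]  P^+=[0.3020 0.1599; 0.1599 0.5614]

K[1,1] = 0.0293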